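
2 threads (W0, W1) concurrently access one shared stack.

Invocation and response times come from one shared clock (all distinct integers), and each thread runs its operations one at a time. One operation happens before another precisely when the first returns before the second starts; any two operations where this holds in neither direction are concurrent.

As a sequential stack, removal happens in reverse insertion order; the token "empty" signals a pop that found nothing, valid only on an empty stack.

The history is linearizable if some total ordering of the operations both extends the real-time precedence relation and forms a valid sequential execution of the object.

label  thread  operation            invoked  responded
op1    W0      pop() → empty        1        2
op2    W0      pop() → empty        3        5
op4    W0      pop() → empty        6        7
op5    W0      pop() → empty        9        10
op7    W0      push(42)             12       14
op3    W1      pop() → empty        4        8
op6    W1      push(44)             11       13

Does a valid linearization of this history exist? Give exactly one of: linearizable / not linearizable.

linearizable

a witness: op1, op2, op3, op4, op5, op6, op7
1. op1 pop() → empty, leaving stack <>
2. op2 pop() → empty, leaving stack <>
3. op3 pop() → empty, leaving stack <>
4. op4 pop() → empty, leaving stack <>
5. op5 pop() → empty, leaving stack <>
6. op6 push(44), leaving stack <44>
7. op7 push(42), leaving stack <44,42>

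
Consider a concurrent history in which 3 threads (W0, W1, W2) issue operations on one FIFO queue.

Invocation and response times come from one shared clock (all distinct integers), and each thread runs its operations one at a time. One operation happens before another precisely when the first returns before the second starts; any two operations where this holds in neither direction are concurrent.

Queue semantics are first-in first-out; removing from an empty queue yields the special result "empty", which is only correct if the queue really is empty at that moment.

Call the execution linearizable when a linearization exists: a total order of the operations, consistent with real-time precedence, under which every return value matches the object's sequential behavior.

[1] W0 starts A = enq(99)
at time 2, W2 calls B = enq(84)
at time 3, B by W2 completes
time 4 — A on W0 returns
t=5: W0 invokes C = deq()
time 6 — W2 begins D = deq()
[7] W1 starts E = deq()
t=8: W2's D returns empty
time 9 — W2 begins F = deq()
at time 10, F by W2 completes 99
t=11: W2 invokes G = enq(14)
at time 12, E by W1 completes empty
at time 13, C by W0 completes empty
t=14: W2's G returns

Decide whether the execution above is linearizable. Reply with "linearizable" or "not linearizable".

not linearizable

prefix check: 1..9 passes, 1..10 fails once F's time-10 response joins
checked exhaustively: 2 real-time-consistent orders of 4 completed operations, zero legal FIFO queue replays
including or dropping the 2 pending operations (C, E) in any combination fails
take A, B, D, F (pending dropped): step 3 already fails, because D deq() → empty cannot occur there
take B, A, D, F (pending dropped): step 3 already fails, because D deq() → empty cannot occur there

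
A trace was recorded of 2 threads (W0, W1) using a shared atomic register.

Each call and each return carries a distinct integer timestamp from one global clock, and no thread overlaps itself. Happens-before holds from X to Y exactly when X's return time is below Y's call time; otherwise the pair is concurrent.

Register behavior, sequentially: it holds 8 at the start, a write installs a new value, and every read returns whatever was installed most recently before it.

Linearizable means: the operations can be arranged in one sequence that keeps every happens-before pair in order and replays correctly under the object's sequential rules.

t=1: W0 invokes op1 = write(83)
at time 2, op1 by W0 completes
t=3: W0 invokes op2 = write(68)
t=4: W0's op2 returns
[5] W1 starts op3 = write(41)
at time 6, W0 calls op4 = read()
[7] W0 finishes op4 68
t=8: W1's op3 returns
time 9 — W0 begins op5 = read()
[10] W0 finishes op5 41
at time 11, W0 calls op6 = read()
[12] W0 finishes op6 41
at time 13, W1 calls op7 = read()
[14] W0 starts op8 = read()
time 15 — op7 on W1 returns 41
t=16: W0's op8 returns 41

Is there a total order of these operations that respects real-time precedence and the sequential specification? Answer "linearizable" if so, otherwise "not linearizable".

linearizable

a witness: op1, op2, op4, op3, op5, op6, op7, op8
1. op1 write(83), leaving value 83
2. op2 write(68), leaving value 68
3. op4 read() → 68, leaving value 68
4. op3 write(41), leaving value 41
5. op5 read() → 41, leaving value 41
6. op6 read() → 41, leaving value 41
7. op7 read() → 41, leaving value 41
8. op8 read() → 41, leaving value 41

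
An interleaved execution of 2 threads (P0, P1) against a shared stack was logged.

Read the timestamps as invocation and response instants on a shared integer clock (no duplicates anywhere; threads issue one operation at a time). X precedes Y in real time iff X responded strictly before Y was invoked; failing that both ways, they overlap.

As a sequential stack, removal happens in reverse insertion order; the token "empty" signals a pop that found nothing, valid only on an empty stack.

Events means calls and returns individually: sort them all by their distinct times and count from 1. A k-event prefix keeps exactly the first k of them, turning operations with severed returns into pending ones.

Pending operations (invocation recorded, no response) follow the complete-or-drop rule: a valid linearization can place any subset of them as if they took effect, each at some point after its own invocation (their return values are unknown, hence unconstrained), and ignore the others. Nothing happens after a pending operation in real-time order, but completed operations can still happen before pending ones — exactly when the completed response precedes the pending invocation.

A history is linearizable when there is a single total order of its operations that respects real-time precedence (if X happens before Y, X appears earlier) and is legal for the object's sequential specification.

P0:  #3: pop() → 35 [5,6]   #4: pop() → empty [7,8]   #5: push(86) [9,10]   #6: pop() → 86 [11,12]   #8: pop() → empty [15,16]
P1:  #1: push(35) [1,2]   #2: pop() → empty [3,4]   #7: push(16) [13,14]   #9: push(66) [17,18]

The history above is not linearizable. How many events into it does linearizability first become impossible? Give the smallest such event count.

events 1..3 are linearizable; a witness order is #1:
1. #1 push(35), leaving stack <35>
at event 4 (#2's time-4 response) nothing linearizes any more
one such order, #1, #2, breaks at step 2 where #2 pop() → empty is illegal

4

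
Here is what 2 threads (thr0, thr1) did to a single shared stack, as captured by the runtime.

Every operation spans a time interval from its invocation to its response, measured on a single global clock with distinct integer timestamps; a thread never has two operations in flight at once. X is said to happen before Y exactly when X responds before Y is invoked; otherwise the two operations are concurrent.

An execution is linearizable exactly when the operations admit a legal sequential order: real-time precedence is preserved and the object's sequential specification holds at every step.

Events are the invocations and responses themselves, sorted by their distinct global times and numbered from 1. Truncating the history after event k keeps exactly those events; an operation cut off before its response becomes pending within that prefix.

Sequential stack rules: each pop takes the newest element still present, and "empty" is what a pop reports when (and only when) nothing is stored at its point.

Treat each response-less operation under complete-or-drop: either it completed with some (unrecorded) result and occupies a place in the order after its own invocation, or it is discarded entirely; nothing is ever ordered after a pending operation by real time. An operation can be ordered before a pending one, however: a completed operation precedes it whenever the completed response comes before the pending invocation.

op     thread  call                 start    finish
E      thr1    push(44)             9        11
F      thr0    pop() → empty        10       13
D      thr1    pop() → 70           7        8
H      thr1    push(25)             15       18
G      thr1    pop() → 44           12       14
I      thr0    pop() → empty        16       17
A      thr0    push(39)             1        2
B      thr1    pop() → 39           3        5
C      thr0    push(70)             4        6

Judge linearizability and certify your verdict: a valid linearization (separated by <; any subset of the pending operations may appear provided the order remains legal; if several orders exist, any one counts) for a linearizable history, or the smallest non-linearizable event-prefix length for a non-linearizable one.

linearizable — witness: A < B < C < D < E < G < F < I < H

step 1: A push(39) — stack <39>
step 2: B pop() → 39 — stack <>
step 3: C push(70) — stack <70>
step 4: D pop() → 70 — stack <>
step 5: E push(44) — stack <44>
step 6: G pop() → 44 — stack <>
step 7: F pop() → empty — stack <>
step 8: I pop() → empty — stack <>
step 9: H push(25) — stack <25>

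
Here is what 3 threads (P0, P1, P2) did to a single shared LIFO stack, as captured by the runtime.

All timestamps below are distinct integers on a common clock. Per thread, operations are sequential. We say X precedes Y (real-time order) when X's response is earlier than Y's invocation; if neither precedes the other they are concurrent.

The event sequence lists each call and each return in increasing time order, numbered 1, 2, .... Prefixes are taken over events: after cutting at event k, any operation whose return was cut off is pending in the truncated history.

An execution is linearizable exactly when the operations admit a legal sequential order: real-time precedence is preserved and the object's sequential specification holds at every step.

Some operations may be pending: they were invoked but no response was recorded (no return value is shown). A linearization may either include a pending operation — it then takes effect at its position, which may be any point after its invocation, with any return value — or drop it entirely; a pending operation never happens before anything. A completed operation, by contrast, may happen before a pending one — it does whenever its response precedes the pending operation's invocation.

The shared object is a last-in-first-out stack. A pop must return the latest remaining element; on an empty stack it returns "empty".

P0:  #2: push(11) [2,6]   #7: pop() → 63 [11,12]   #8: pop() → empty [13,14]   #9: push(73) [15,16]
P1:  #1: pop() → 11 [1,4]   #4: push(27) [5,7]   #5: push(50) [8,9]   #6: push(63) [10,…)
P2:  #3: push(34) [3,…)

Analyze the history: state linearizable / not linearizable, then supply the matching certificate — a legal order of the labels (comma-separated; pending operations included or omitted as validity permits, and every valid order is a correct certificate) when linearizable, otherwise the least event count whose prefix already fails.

prefix check: 1..13 passes, 1..14 fails once #8's time-14 response joins
the 6 completed operations admit 3 real-time orders; each fails the LIFO stack replay
no completion choice of the 2 pending operations (#3, #6) rescues it — every subset was tried
e.g. #1, #2, #4, #5, #7, #8 (pending dropped): illegal at step 1, since #1 pop() → 11 cannot apply there
e.g. #1, #4, #2, #5, #7, #8 (pending dropped): illegal at step 1, since #1 pop() → 11 cannot apply there

not linearizable — minimal violating prefix: 14 events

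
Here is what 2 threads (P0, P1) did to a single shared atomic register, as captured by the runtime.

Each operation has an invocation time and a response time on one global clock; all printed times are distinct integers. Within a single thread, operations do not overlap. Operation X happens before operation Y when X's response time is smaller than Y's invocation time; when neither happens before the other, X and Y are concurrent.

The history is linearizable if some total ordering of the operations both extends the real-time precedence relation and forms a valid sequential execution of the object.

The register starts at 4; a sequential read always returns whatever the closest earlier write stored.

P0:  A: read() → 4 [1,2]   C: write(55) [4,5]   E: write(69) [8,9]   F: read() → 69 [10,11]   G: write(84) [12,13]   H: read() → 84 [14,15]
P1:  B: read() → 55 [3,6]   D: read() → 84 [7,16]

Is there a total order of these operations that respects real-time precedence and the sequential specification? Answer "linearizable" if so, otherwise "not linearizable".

linearizable

one valid linearization: A, C, B, E, F, G, D, H
1. A read() → 4, leaving value 4
2. C write(55), leaving value 55
3. B read() → 55, leaving value 55
4. E write(69), leaving value 69
5. F read() → 69, leaving value 69
6. G write(84), leaving value 84
7. D read() → 84, leaving value 84
8. H read() → 84, leaving value 84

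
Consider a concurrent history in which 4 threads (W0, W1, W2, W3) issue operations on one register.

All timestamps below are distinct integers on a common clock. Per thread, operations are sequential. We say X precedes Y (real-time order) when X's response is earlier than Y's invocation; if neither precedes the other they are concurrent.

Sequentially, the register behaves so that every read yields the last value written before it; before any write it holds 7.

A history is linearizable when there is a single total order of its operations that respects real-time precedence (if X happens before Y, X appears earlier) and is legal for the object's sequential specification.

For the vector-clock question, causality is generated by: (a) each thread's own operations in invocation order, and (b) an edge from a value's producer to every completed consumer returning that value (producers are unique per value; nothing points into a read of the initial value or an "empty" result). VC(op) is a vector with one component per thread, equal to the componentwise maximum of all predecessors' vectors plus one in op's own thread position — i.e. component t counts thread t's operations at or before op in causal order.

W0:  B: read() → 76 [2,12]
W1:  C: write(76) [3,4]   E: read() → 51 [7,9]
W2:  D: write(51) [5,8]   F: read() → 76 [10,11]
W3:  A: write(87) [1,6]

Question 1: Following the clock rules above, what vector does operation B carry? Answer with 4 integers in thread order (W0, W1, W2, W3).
(1, 1, 0, 0)

VC(A, invoked at 1): no causal predecessors; +1 on W3 → (0, 0, 0, 1)
VC(D, invoked at 5): no causal predecessors; +1 on W2 → (0, 0, 1, 0)
VC(C, invoked at 3): no causal predecessors; +1 on W1 → (0, 1, 0, 0)
from VC(C)=(0, 1, 0, 0), B (invoked 2) maxes components and bumps W0 → (1, 1, 0, 0)
from VC(C)=(0, 1, 0, 0), VC(D)=(0, 0, 1, 0), F (invoked 10) maxes components and bumps W2 → (0, 1, 2, 0)
from VC(C)=(0, 1, 0, 0), VC(D)=(0, 0, 1, 0), E (invoked 7) maxes components and bumps W1 → (0, 2, 1, 0)
target: VC(B) = (1, 1, 0, 0)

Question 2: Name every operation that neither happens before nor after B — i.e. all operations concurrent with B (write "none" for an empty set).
A, C, D, E, F

concurrent with B ([2,12]): every op whose interval crosses 2..12
A [1,6]: concurrent
C [3,4]: concurrent
D [5,8]: concurrent
E [7,9]: concurrent
F [10,11]: concurrent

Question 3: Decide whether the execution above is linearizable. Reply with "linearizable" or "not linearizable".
not linearizable

prefix check: 1..10 passes, 1..11 fails once F's time-11 response joins
all 5 real-time-respecting orders fail — 5 completed register operations, no legal replay
including or dropping the 1 pending operation (B) in any combination fails
one such order, A, C, D, E, F (pending dropped), breaks at step 5 where F read() → 76 is illegal
one such order, A, C, E, D, F (pending dropped), breaks at step 3 where E read() → 51 is illegal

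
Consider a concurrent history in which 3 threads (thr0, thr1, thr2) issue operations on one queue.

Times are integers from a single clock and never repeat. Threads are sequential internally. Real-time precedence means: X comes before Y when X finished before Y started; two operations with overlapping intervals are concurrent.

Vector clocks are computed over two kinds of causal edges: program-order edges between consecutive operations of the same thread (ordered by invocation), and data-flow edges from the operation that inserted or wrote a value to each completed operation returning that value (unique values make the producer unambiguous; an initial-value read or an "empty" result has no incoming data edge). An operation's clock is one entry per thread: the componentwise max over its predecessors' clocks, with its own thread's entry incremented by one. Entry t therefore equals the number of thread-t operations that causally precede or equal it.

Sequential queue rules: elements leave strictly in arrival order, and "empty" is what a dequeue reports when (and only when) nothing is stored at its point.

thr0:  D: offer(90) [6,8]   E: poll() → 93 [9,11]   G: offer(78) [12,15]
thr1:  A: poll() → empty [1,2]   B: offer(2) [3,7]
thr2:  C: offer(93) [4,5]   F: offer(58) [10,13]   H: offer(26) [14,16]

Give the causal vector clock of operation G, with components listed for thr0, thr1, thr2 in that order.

C (invocation 4): nothing precedes it; thr2's component alone gives (0, 0, 1)
A (invocation 1): nothing precedes it; thr1's component alone gives (0, 1, 0)
D (invocation 6): nothing precedes it; thr0's component alone gives (1, 0, 0)
invoked at 10, F merges VC(C)=(0, 0, 1) and bumps thr2's slot → (0, 0, 2)
invoked at 3, B merges VC(A)=(0, 1, 0) and bumps thr1's slot → (0, 2, 0)
invoked at 14, H merges VC(F)=(0, 0, 2) and bumps thr2's slot → (0, 0, 3)
invoked at 9, E merges VC(C)=(0, 0, 1), VC(D)=(1, 0, 0) and bumps thr0's slot → (2, 0, 1)
invoked at 12, G merges VC(E)=(2, 0, 1) and bumps thr0's slot → (3, 0, 1)
target: VC(G) = (3, 0, 1)

(3, 0, 1)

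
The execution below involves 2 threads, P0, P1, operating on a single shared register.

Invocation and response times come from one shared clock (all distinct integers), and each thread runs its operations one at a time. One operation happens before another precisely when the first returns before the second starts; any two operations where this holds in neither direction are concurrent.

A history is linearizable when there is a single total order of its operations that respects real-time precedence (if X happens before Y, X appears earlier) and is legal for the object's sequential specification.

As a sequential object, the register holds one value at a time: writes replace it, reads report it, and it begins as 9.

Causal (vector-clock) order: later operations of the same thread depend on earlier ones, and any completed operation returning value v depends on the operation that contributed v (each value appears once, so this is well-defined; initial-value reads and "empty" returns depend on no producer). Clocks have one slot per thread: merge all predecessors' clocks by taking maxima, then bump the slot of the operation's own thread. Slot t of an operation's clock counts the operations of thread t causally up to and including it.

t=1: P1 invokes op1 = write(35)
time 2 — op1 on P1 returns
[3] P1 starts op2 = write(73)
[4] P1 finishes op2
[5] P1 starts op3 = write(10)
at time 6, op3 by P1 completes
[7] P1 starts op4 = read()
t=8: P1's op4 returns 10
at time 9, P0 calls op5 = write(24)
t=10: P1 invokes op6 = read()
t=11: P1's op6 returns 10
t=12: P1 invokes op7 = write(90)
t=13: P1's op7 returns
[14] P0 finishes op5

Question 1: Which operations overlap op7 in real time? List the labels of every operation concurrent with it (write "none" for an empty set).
op5

op7 runs from 12 to 13; window-overlapping ops are concurrent
op1 [1,2]: before
op2 [3,4]: before
op3 [5,6]: before
op4 [7,8]: before
op5 [9,14]: concurrent
op6 [10,11]: before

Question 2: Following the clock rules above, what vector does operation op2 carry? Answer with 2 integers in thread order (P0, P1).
(0, 2)

no predecessors for op1 (invoked 1): P1 increments from zero → (0, 1)
no predecessors for op5 (invoked 9): P0 increments from zero → (1, 0)
op2 (invocation 3): componentwise max over VC(op1)=(0, 1), +1 at P1, giving (0, 2)
op3 (invocation 5): componentwise max over VC(op2)=(0, 2), +1 at P1, giving (0, 3)
op4 (invocation 7): componentwise max over VC(op3)=(0, 3), +1 at P1, giving (0, 4)
op6 (invocation 10): componentwise max over VC(op3)=(0, 3), VC(op4)=(0, 4), +1 at P1, giving (0, 5)
op7 (invocation 12): componentwise max over VC(op6)=(0, 5), +1 at P1, giving (0, 6)
target: VC(op2) = (0, 2)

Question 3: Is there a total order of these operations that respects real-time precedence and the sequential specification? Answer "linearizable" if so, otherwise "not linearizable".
linearizable

one valid linearization: op1, op2, op3, op4, op6, op5, op7
step 1: op1 write(35) — value 35
step 2: op2 write(73) — value 73
step 3: op3 write(10) — value 10
step 4: op4 read() → 10 — value 10
step 5: op6 read() → 10 — value 10
step 6: op5 write(24) — value 24
step 7: op7 write(90) — value 90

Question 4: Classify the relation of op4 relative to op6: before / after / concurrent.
before

op4 spans [7,8], op6 spans [10,11]
resp(op4)=8 < inv(op6)=10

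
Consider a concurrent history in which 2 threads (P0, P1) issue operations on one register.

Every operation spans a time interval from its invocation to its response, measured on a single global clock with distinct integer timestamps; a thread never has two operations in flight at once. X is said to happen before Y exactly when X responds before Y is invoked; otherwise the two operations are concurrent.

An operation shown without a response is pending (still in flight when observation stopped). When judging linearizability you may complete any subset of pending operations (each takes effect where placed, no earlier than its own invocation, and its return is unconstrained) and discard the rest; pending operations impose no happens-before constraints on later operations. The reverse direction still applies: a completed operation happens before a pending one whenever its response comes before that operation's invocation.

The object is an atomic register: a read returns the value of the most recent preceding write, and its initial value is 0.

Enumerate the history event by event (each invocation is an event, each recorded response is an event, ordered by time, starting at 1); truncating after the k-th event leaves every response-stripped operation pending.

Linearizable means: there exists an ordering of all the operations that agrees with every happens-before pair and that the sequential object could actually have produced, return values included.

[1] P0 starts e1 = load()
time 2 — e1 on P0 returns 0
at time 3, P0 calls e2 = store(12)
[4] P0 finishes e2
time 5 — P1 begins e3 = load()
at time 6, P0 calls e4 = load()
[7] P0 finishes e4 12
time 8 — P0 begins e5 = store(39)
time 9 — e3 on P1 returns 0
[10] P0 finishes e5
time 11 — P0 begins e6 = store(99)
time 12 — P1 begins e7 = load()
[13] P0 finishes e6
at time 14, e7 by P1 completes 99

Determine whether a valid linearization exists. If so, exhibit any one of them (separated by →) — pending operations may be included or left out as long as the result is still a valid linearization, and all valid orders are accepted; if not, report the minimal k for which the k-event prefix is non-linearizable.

not linearizable — minimal violating prefix: 9 events

prefix check: 1..8 passes, 1..9 fails once e3's time-9 response joins
real-time-consistent orders of the 4 completed operations: 2 — all fail the register replay
completion choices over the 1 pending operation (e5) were checked; none helps
for example e1, e2, e3, e4 (pending dropped) fails at step 3: e3 load() → 0 is not legal there
for example e1, e2, e4, e3 (pending dropped) fails at step 4: e3 load() → 0 is not legal there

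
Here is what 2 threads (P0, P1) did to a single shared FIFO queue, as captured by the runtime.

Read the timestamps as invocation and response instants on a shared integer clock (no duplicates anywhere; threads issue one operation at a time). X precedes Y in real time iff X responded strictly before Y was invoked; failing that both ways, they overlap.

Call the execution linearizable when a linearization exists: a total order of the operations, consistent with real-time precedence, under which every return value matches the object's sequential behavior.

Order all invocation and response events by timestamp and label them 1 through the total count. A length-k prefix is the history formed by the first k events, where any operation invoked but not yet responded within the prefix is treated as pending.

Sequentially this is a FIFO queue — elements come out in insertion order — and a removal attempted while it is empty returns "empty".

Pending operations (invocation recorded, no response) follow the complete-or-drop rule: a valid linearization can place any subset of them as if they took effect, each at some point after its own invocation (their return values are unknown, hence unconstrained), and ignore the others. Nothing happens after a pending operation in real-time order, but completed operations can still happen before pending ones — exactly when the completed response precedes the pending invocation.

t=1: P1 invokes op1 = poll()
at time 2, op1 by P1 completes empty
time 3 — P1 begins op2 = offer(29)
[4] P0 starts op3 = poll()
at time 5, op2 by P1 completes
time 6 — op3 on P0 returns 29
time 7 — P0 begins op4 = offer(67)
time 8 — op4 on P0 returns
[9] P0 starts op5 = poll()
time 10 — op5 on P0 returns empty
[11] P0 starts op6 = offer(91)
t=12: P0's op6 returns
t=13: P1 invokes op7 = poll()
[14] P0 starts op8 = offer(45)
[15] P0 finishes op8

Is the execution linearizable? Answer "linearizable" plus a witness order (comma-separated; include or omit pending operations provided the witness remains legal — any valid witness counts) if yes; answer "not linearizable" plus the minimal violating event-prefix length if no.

prefix check: 1..9 passes, 1..10 fails once op5's time-10 response joins
the 5 completed operations admit 2 real-time orders; each fails the FIFO queue replay
one such order, op1, op2, op3, op4, op5, breaks at step 5 where op5 poll() → empty is illegal
one such order, op1, op3, op2, op4, op5, breaks at step 2 where op3 poll() → 29 is illegal

not linearizable — minimal violating prefix: 10 events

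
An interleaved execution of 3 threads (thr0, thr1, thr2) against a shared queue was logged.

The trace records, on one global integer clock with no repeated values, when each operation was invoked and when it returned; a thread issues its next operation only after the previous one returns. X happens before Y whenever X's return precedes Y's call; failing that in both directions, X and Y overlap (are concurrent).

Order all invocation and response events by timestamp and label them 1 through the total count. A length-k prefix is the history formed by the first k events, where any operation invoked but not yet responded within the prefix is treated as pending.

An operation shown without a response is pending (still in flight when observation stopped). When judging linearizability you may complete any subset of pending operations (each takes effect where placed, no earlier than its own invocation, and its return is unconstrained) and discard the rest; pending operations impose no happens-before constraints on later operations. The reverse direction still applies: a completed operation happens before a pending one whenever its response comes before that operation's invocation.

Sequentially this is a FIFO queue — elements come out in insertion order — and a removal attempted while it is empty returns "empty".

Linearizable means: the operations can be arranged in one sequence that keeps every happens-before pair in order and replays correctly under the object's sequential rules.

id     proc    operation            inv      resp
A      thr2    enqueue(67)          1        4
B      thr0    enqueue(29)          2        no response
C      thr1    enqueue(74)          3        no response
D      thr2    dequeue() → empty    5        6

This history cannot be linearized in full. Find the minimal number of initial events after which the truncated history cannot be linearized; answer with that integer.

events 1..5 are still linearizable — one witness is A:
after step 1 (A enqueue(67)): queue <67>
once event 6 joins (D's response, time 6), exhaustive search finds no witness
every completion of the 2 pending operations (B, C) was checked; none linearizes
take A, D (pending dropped): step 2 already fails, because D dequeue() → empty cannot occur there

6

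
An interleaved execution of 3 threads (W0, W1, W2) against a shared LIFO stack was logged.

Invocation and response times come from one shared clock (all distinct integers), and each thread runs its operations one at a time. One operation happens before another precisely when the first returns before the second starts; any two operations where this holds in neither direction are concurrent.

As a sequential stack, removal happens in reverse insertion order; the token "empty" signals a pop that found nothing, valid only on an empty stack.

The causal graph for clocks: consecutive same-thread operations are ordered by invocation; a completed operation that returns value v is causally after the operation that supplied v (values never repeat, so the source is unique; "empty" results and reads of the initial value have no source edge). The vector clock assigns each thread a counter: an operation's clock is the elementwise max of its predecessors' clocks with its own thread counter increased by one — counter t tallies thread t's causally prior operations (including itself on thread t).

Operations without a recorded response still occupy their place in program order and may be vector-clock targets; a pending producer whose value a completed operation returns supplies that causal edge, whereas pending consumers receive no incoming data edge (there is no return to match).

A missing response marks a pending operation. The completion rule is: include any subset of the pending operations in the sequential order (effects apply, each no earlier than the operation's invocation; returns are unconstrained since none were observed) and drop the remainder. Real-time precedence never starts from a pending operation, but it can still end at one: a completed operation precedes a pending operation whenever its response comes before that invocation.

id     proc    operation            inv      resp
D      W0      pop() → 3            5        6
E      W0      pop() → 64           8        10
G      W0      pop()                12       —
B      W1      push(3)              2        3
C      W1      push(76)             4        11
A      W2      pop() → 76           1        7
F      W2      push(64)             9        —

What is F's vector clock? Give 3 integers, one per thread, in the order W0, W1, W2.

(0, 2, 2)

root op B, invoked 2: fresh clock plus W1's own tick → (0, 1, 0)
from VC(B)=(0, 1, 0), C (invoked 4) maxes components and bumps W1 → (0, 2, 0)
from VC(B)=(0, 1, 0), D (invoked 5) maxes components and bumps W0 → (1, 1, 0)
from VC(C)=(0, 2, 0), A (invoked 1) maxes components and bumps W2 → (0, 2, 1)
from VC(A)=(0, 2, 1), F (invoked 9) maxes components and bumps W2 → (0, 2, 2)
from VC(D)=(1, 1, 0), VC(F)=(0, 2, 2), E (invoked 8) maxes components and bumps W0 → (2, 2, 2)
from VC(E)=(2, 2, 2), G (invoked 12) maxes components and bumps W0 → (3, 2, 2)
target: VC(F) = (0, 2, 2)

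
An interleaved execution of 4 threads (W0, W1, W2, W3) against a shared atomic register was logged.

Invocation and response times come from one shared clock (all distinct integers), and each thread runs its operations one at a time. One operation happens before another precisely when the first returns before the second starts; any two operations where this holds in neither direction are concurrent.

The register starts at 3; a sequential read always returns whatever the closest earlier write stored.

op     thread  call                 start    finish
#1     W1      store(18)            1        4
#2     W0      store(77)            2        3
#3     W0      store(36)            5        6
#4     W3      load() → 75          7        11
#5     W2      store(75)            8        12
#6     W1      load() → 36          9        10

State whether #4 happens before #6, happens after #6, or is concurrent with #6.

concurrent

#4 spans [7,11], #6 spans [9,10]
the intervals overlap in both directions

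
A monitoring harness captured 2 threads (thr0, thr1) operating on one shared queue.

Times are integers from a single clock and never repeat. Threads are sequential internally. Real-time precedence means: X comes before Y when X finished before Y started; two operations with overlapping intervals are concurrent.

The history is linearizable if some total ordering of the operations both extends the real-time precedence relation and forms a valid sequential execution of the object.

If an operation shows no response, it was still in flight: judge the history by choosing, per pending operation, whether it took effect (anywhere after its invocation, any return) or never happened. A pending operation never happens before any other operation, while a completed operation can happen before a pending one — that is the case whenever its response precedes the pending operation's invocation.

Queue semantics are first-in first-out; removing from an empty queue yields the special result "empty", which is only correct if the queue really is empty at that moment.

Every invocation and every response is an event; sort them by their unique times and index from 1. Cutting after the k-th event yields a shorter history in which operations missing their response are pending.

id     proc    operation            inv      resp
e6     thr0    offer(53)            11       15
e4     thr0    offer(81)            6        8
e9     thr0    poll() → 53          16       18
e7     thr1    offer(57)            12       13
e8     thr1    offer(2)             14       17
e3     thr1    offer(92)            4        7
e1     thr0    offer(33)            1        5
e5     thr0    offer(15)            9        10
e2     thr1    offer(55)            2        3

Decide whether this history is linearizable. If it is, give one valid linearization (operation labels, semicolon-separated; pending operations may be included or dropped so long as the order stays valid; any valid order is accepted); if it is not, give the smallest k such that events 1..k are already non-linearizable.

not linearizable — minimal violating prefix: 18 events

events 1..17 are fine; event 18 — the response of e9 at time 18 — makes the prefix non-linearizable
checked exhaustively: 25 real-time-consistent orders of 9 completed operations, zero legal queue replays
one such order, e1, e2, e3, e4, e5, e6, e7, e8, e9, breaks at step 9 where e9 poll() → 53 is illegal
one such order, e1, e2, e3, e4, e5, e6, e7, e9, e8, breaks at step 8 where e9 poll() → 53 is illegal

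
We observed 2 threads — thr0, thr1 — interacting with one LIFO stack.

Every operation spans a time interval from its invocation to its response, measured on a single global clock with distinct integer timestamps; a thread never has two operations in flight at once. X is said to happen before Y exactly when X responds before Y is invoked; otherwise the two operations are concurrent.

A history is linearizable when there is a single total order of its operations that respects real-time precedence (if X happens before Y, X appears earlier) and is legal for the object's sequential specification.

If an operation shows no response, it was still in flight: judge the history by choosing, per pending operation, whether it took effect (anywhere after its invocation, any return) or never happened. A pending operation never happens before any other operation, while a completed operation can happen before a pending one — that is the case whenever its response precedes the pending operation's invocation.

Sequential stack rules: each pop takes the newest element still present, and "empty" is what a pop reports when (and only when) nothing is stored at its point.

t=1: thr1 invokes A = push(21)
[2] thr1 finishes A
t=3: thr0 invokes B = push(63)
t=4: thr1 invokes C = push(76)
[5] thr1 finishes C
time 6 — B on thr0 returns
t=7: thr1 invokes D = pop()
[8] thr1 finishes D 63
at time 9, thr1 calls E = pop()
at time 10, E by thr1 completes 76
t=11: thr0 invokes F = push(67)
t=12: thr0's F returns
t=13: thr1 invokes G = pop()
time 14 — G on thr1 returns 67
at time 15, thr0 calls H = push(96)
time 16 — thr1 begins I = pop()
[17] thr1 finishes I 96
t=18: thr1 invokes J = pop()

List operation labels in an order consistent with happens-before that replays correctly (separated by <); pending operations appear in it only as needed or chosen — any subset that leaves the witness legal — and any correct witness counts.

A < C < B < D < E < F < G < H < I

1. A push(21), leaving stack <21>
2. C push(76), leaving stack <21,76>
3. B push(63), leaving stack <21,76,63>
4. D pop() → 63, leaving stack <21,76>
5. E pop() → 76, leaving stack <21>
6. F push(67), leaving stack <21,67>
7. G pop() → 67, leaving stack <21>
8. H push(96) (pending, included), leaving stack <21,96>
9. I pop() → 96, leaving stack <21>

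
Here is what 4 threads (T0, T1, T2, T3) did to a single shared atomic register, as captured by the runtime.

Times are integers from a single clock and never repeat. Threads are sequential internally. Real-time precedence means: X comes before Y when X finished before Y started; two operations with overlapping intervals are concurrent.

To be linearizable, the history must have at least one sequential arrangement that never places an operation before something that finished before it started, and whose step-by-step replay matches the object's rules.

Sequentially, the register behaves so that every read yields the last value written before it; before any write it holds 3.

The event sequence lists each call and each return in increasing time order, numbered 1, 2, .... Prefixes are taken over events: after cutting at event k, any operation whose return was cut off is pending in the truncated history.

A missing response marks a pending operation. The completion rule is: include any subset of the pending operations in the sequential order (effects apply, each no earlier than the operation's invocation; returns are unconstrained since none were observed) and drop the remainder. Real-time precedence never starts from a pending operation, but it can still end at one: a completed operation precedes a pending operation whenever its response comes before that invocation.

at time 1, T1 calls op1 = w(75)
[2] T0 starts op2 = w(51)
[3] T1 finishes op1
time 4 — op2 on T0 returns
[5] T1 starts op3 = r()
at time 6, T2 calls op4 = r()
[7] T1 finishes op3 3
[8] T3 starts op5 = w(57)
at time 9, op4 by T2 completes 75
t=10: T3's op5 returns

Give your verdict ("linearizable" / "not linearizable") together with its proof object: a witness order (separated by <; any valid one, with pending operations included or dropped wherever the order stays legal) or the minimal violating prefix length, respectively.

not linearizable — minimal violating prefix: 7 events

through event 6 a valid linearization exists; event 7 (op3 responding at time 7) ends that
checked exhaustively: 2 real-time-consistent orders of 3 completed operations, zero legal atomic register replays
no escape via the 1 pending operation (op4): every completion choice fails
for example op1, op2, op3 (pending dropped) fails at step 3: op3 r() → 3 is not legal there
for example op2, op1, op3 (pending dropped) fails at step 3: op3 r() → 3 is not legal there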